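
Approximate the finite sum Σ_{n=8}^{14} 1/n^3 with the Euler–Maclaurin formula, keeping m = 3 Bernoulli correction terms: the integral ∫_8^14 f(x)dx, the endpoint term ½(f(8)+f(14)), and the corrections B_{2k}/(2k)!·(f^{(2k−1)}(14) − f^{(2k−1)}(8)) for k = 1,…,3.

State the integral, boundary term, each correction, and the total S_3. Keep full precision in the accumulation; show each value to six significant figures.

S_3 ≈ 0.00647448

Integral: ∫_8^14 1/x^3 dx = 0.00526148.
Boundary: ½(f(8) + f(14)) = ½(0.00195312 + 0.000364431) = 0.00115878.
Integral + boundary = 0.00642026.
k=1: B_{2}/(2)! × [f^{(1)}(14) − f^{(1)}(8)] = 1/12 × (-7.80925e-05 − (-0.000732422)) = 5.45275e-05.
Running total after k=1: 0.00647479.
k=2: B_{4}/(4)! × [f^{(3)}(14) − f^{(3)}(8)] = −1/720 × (-7.96862e-06 − (-0.000228882)) = -3.06824e-07.
Running total after k=2: 0.00647448.
k=3: B_{6}/(6)! × [f^{(5)}(14) − f^{(5)}(8)] = 1/30240 × (-1.70756e-06 − (-0.000150204)) = 4.91059e-09.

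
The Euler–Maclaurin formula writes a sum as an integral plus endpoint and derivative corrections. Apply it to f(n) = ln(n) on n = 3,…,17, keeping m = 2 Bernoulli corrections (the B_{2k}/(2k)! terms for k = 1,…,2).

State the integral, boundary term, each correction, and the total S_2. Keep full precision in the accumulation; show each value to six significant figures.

∫_3^17 ln(x) dx evaluates to 30.8688.
Endpoint term: (f(3) + f(17))/2 = (1.09861 + 2.83321)/2 = 1.96591.
So far: 32.8347.
k=1: B_{2}/(2)! × [f^{(1)}(17) − f^{(1)}(3)] = 1/12 × (0.0588235 − 0.333333) = -0.0228758.
Running total after k=1: 32.8118.
k=2: B_{4}/(4)! × [f^{(3)}(17) − f^{(3)}(3)] = −1/720 × (0.000407083 − 0.0740741) = 0.000102315.

S_2 ≈ 32.8119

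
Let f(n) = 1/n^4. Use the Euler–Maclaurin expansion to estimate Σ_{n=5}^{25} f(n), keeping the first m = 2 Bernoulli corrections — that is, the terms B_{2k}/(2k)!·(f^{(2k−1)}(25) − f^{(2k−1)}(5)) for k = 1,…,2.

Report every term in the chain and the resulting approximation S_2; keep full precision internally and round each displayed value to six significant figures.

S_2 ≈ 0.00355111

Integral: ∫_5^25 1/x^4 dx = 0.00264533.
Endpoint term: (f(5) + f(25))/2 = (0.00160000 + 2.56000e-06)/2 = 0.000801280.
So far: 0.00344661.
k=1: B_{2}/(2)! × [f^{(1)}(25) − f^{(1)}(5)] = 1/12 × (-4.09600e-07 − (-0.00128000)) = 0.000106633.
Running total after k=1: 0.00355325.
k=2: B_{4}/(4)! × [f^{(3)}(25) − f^{(3)}(5)] = −1/720 × (-1.96608e-08 − (-0.00153600)) = -2.13331e-06.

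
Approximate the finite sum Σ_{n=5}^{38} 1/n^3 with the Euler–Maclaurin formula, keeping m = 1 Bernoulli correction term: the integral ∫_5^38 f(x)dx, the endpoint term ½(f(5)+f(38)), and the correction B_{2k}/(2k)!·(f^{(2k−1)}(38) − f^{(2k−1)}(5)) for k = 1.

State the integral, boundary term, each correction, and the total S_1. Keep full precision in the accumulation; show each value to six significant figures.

Integral: ∫_5^38 1/x^3 dx = 0.0196537.
Boundary: ½(f(5) + f(38)) = ½(0.00800000 + 1.82242e-05) = 0.00400911.
So far: 0.0236629.
Order-1 term: 1/12 · (-1.43876e-06 − (-0.00480000)) = 0.000399880.

S_1 ≈ 0.0240627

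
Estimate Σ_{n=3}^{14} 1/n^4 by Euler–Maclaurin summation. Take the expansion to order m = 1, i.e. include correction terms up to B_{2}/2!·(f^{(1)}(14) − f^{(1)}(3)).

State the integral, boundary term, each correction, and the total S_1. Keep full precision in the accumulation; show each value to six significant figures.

Integral: ∫_3^14 1/x^4 dx = 0.0122242.
Boundary: ½(f(3) + f(14)) = ½(0.0123457 + 2.60308e-05) = 0.00618585.
Running total after boundary: 0.0184101.
Order-1 term: 1/12 · (-7.43738e-06 − (-0.0164609)) = 0.00137112.

S_1 ≈ 0.0197812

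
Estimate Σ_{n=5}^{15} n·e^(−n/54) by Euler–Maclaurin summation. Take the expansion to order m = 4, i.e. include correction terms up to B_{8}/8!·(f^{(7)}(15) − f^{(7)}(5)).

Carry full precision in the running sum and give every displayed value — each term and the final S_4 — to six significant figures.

Integral: ∫_5^15 x·e^(−x/54) dx = 81.9304.
Boundary: ½(f(5) + f(15)) = ½(4.55782 + 11.3620) = 7.95990.
Integral + boundary = 89.8903.
Correction k=1: B_{2}/2! · (f^{(1)}(15) − f^{(1)}(5)) = 1/12 · (0.547058 − 0.827161) = -0.0233419.
Partial sum through k=1: 89.8670.
Correction k=2: B_{4}/4! · (f^{(3)}(15) − f^{(3)}(5)) = −1/720 · (0.000707129 − 0.000908879) = 2.80208e-07.
Partial sum through k=2: 89.8670.
Correction k=3: B_{6}/6! · (f^{(5)}(15) − f^{(5)}(5)) = 1/30240 · (4.20663e-07 − 5.26096e-07) = -3.48654e-12.
Partial sum through k=3: 89.8670.
Correction k=4: B_{8}/8! · (f^{(7)}(15) − f^{(7)}(5)) = −1/1209600 · (2.05359e-10 − 2.53945e-10) = 4.01675e-17.

S_4 ≈ 89.8670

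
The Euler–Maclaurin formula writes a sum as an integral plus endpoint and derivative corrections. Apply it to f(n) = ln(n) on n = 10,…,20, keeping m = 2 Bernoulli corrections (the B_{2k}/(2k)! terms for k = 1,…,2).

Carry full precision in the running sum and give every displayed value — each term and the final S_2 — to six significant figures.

S_2 ≈ 29.5338

The integral term ∫_10^20 ln(x) dx = 26.8888.
Endpoint term: (f(10) + f(20))/2 = (2.30259 + 2.99573)/2 = 2.64916.
Integral + boundary = 29.5380.
k=1: B_{2}/(2)! × [f^{(1)}(20) − f^{(1)}(10)] = 1/12 × (0.0500000 − 0.100000) = -0.00416667.
Partial sum through k=1: 29.5338.
k=2: B_{4}/(4)! × [f^{(3)}(20) − f^{(3)}(10)] = −1/720 × (0.000250000 − 0.00200000) = 2.43056e-06.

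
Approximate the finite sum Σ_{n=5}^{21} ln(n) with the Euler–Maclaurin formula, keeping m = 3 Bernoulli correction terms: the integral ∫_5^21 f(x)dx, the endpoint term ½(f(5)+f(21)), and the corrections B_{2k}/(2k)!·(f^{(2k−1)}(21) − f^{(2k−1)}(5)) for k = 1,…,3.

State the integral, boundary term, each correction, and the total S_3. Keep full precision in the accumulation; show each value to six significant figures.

S_3 ≈ 42.2021

∫_5^21 ln(x) dx evaluates to 39.8878.
½[f(5) + f(21)] = ½[1.60944 + 3.04452] = 2.32698.
So far: 42.2148.
Order-1 term: 1/12 · (0.0476190 − 0.200000) = -0.0126984.
After k=1: 42.2021.
Order-2 term: −1/720 · (0.000215959 − 0.0160000) = 2.19223e-05.
After k=2: 42.2021.
Order-3 term: 1/30240 · (5.87645e-06 − 0.00768000) = -2.53774e-07.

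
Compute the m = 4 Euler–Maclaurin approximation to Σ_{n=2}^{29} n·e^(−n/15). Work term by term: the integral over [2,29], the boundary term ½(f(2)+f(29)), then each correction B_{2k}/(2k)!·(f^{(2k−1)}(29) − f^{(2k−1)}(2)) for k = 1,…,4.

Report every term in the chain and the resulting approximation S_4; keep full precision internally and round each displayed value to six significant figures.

∫_2^29 x·e^(−x/15) dx evaluates to 127.690.
Endpoint term: (f(2) + f(29))/2 = (1.75035 + 4.19529)/2 = 2.97282.
So far: 130.663.
Correction k=1: B_{2}/2! · (f^{(1)}(29) − f^{(1)}(2)) = 1/12 · (-0.135021 − 0.758484) = -0.0744587.
After k=1: 130.589.
Correction k=2: B_{4}/4! · (f^{(3)}(29) − f^{(3)}(2)) = −1/720 · (0.000685820 − 0.0111504) = 1.45341e-05.
After k=2: 130.589.
Correction k=3: B_{6}/6! · (f^{(5)}(29) − f^{(5)}(2)) = 1/30240 · (8.76326e-06 − 8.41319e-05) = -2.49235e-09.
After k=3: 130.589.
Correction k=4: B_{8}/8! · (f^{(7)}(29) − f^{(7)}(2)) = −1/1209600 · (6.43486e-08 − 5.27585e-07) = 3.82967e-13.

S_4 ≈ 130.589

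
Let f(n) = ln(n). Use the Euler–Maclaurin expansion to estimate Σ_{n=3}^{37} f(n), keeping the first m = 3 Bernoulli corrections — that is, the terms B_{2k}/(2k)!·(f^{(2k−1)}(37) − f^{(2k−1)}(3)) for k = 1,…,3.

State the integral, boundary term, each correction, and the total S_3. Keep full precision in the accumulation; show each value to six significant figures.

S_3 ≈ 98.6375

∫_3^37 ln(x) dx evaluates to 96.3081.
Endpoint term: (f(3) + f(37))/2 = (1.09861 + 3.61092)/2 = 2.35477.
Integral + boundary = 98.6629.
Correction k=1: B_{2}/2! · (f^{(1)}(37) − f^{(1)}(3)) = 1/12 · (0.0270270 − 0.333333) = -0.0255255.
After k=1: 98.6374.
Correction k=2: B_{4}/4! · (f^{(3)}(37) − f^{(3)}(3)) = −1/720 · (3.94843e-05 − 0.0740741) = 0.000102826.
After k=2: 98.6375.
Correction k=3: B_{6}/6! · (f^{(5)}(37) − f^{(5)}(3)) = 1/30240 · (3.46101e-07 − 0.0987654) = -3.26604e-06.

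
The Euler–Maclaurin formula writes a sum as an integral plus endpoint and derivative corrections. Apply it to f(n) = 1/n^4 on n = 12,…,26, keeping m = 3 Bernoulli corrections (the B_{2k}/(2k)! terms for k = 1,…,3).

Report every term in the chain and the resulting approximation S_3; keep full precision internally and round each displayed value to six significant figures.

∫_12^26 1/x^4 dx evaluates to 0.000173936.
Boundary: ½(f(12) + f(26)) = ½(4.82253e-05 + 2.18830e-06) = 2.52068e-05.
So far: 0.000199143.
k=1: B_{2}/(2)! × [f^{(1)}(26) − f^{(1)}(12)] = 1/12 × (-3.36661e-07 − (-1.60751e-05)) = 1.31154e-06.
Partial sum through k=1: 0.000200454.
k=2: B_{4}/(4)! × [f^{(3)}(26) − f^{(3)}(12)] = −1/720 × (-1.49406e-08 − (-3.34898e-06)) = -4.63061e-09.
Partial sum through k=2: 0.000200450.
k=3: B_{6}/(6)! × [f^{(5)}(26) − f^{(5)}(12)] = 1/30240 × (-1.23768e-09 − (-1.30238e-06)) = 4.30272e-11.

S_3 ≈ 0.000200450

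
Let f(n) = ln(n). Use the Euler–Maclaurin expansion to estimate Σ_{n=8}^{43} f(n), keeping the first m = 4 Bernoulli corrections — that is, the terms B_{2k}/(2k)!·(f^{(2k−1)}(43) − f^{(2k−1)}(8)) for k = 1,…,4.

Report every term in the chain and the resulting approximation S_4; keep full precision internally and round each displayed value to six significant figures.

S_4 ≈ 113.008

∫_8^43 ln(x) dx evaluates to 110.096.
Boundary: ½(f(8) + f(43)) = ½(2.07944 + 3.76120) = 2.92032.
So far: 113.016.
Order-1 term: 1/12 · (0.0232558 − 0.125000) = -0.00847868.
After k=1: 113.008.
Order-2 term: −1/720 · (2.51550e-05 − 0.00390625) = 5.39041e-06.
After k=2: 113.008.
Order-3 term: 1/30240 · (1.63256e-07 − 0.000732422) = -2.42149e-08.
After k=3: 113.008.
Order-4 term: −1/1209600 · (2.64883e-09 − 0.000343323) = 2.83829e-10.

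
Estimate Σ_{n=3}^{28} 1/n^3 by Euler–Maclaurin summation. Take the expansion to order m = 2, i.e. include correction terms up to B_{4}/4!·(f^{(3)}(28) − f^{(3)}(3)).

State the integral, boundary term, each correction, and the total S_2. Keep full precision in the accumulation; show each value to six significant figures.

S_2 ≈ 0.0764308

∫_3^28 1/x^3 dx evaluates to 0.0549178.
Boundary: ½(f(3) + f(28)) = ½(0.0370370 + 4.55539e-05) = 0.0185413.
So far: 0.0734591.
k=1: B_{2}/(2)! × [f^{(1)}(28) − f^{(1)}(3)] = 1/12 × (-4.88078e-06 − (-0.0370370)) = 0.00308601.
Running total after k=1: 0.0765451.
k=2: B_{4}/(4)! × [f^{(3)}(28) − f^{(3)}(3)] = −1/720 × (-1.24510e-07 − (-0.0823045)) = -0.000114312.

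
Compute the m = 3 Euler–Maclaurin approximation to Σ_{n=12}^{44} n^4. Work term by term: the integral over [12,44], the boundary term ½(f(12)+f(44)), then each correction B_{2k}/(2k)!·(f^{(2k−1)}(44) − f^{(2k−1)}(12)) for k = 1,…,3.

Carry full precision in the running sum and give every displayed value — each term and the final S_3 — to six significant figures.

The integral term ∫_12^44 x^4 dx = 3.29335e+07.
Endpoint term: (f(12) + f(44))/2 = (20736.0 + 3.74810e+06)/2 = 1.88442e+06.
Integral + boundary = 3.48179e+07.
Correction k=1: B_{2}/2! · (f^{(1)}(44) − f^{(1)}(12)) = 1/12 · (340736 − 6912.00) = 27818.7.
Partial sum through k=1: 3.48457e+07.
Correction k=2: B_{4}/4! · (f^{(3)}(44) − f^{(3)}(12)) = −1/720 · (1056.00 − 288.000) = -1.06667.
Partial sum through k=2: 3.48457e+07.
Correction k=3: B_{6}/6! · (f^{(5)}(44) − f^{(5)}(12)) = 1/30240 · (0.00000 − 0.00000) = 0.00000.

S_3 ≈ 3.48457e+07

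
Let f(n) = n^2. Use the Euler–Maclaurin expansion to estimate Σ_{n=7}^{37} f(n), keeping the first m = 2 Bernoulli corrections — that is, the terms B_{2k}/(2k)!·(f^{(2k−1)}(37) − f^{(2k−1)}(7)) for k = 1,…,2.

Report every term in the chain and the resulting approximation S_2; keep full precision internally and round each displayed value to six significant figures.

S_2 ≈ 17484.0

Integral: ∫_7^37 x^2 dx = 16770.0.
Boundary: ½(f(7) + f(37)) = ½(49.0000 + 1369.00) = 709.000.
So far: 17479.0.
k=1: B_{2}/(2)! × [f^{(1)}(37) − f^{(1)}(7)] = 1/12 × (74.0000 − 14.0000) = 5.00000.
Partial sum through k=1: 17484.0.
k=2: B_{4}/(4)! × [f^{(3)}(37) − f^{(3)}(7)] = −1/720 × (0.00000 − 0.00000) = 0.00000.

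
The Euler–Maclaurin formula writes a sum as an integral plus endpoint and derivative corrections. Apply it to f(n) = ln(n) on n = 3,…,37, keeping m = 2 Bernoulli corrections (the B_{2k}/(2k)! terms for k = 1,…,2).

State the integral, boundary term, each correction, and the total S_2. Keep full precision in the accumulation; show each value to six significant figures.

∫_3^37 ln(x) dx evaluates to 96.3081.
½[f(3) + f(37)] = ½[1.09861 + 3.61092] = 2.35477.
Integral + boundary = 98.6629.
Correction k=1: B_{2}/2! · (f^{(1)}(37) − f^{(1)}(3)) = 1/12 · (0.0270270 − 0.333333) = -0.0255255.
After k=1: 98.6374.
Correction k=2: B_{4}/4! · (f^{(3)}(37) − f^{(3)}(3)) = −1/720 · (3.94843e-05 − 0.0740741) = 0.000102826.

S_2 ≈ 98.6375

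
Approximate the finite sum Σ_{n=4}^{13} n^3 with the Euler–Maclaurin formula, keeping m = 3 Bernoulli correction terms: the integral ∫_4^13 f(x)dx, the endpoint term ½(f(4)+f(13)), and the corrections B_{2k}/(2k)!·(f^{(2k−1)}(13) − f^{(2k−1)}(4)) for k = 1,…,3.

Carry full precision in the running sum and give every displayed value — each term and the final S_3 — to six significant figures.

Integral: ∫_4^13 x^3 dx = 7076.25.
½[f(4) + f(13)] = ½[64.0000 + 2197.00] = 1130.50.
Running total after boundary: 8206.75.
Correction k=1: B_{2}/2! · (f^{(1)}(13) − f^{(1)}(4)) = 1/12 · (507.000 − 48.0000) = 38.2500.
Partial sum through k=1: 8245.00.
Correction k=2: B_{4}/4! · (f^{(3)}(13) − f^{(3)}(4)) = −1/720 · (6.00000 − 6.00000) = 0.00000.
Partial sum through k=2: 8245.00.
Correction k=3: B_{6}/6! · (f^{(5)}(13) − f^{(5)}(4)) = 1/30240 · (0.00000 − 0.00000) = 0.00000.

S_3 ≈ 8245.00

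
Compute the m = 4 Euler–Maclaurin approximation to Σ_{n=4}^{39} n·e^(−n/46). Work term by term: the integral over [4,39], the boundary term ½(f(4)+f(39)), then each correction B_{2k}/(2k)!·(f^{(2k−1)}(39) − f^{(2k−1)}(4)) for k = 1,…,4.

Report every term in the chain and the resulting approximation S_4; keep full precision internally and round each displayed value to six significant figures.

Integral: ∫_4^39 x·e^(−x/46) dx = 433.620.
Endpoint term: (f(4) + f(39))/2 = (3.66687 + 16.7055)/2 = 10.1862.
Integral + boundary = 443.806.
Order-1 term: 1/12 · (0.0651830 − 0.837002) = -0.0643183.
After k=1: 443.741.
Order-2 term: −1/720 · (0.000435668 − 0.00126202) = 1.14771e-06.
After k=2: 443.741.
Order-3 term: 1/30240 · (3.97226e-07 − 1.00590e-06) = -2.01281e-11.
After k=3: 443.741.
Order-4 term: −1/1209600 · (2.78148e-10 − 6.68894e-10) = 3.23038e-16.

S_4 ≈ 443.741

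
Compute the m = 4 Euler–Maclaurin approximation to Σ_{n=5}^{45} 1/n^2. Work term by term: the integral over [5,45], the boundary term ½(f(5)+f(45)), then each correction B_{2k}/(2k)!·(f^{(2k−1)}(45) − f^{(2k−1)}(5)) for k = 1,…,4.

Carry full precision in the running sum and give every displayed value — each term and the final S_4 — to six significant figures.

S_4 ≈ 0.199346

Integral: ∫_5^45 1/x^2 dx = 0.177778.
½[f(5) + f(45)] = ½[0.0400000 + 0.000493827] = 0.0202469.
Integral + boundary = 0.198025.
Correction k=1: B_{2}/2! · (f^{(1)}(45) − f^{(1)}(5)) = 1/12 · (-2.19479e-05 − (-0.0160000)) = 0.00133150.
Partial sum through k=1: 0.199356.
Correction k=2: B_{4}/4! · (f^{(3)}(45) − f^{(3)}(5)) = −1/720 · (-1.30061e-07 − (-0.00768000)) = -1.06665e-05.
Partial sum through k=2: 0.199346.
Correction k=3: B_{6}/6! · (f^{(5)}(45) − f^{(5)}(5)) = 1/30240 · (-1.92684e-09 − (-0.00921600)) = 3.04762e-07.
Partial sum through k=3: 0.199346.
Correction k=4: B_{8}/8! · (f^{(7)}(45) − f^{(7)}(5)) = −1/1209600 · (-5.32854e-11 − (-0.0206438)) = -1.70667e-08.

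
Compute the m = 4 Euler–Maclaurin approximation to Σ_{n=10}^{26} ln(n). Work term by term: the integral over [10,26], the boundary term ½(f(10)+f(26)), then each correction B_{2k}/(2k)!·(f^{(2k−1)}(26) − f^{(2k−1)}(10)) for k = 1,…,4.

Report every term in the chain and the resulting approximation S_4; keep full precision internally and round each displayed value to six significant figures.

S_4 ≈ 48.4599

The integral term ∫_10^26 ln(x) dx = 45.6847.
Endpoint term: (f(10) + f(26))/2 = (2.30259 + 3.25810)/2 = 2.78034.
Running total after boundary: 48.4650.
k=1: B_{2}/(2)! × [f^{(1)}(26) − f^{(1)}(10)] = 1/12 × (0.0384615 − 0.100000) = -0.00512821.
Partial sum through k=1: 48.4599.
k=2: B_{4}/(4)! × [f^{(3)}(26) − f^{(3)}(10)] = −1/720 × (0.000113792 − 0.00200000) = 2.61973e-06.
Partial sum through k=2: 48.4599.
k=3: B_{6}/(6)! × [f^{(5)}(26) − f^{(5)}(10)] = 1/30240 × (2.01997e-06 − 0.000240000) = -7.86971e-09.
Partial sum through k=3: 48.4599.
k=4: B_{8}/(8)! × [f^{(7)}(26) − f^{(7)}(10)] = −1/1209600 × (8.96436e-08 − 7.20000e-05) = 5.94497e-11.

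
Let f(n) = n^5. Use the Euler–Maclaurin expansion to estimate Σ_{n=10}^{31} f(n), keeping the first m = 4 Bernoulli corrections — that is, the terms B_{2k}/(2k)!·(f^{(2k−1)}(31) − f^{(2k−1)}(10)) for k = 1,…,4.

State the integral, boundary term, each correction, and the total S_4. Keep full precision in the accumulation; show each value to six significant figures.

The integral term ∫_10^31 x^5 dx = 1.47751e+08.
Endpoint term: (f(10) + f(31))/2 = (100000 + 2.86292e+07)/2 = 1.43646e+07.
Integral + boundary = 1.62115e+08.
Correction k=1: B_{2}/2! · (f^{(1)}(31) − f^{(1)}(10)) = 1/12 · (4.61760e+06 − 50000.0) = 380634.
Running total after k=1: 1.62496e+08.
Correction k=2: B_{4}/4! · (f^{(3)}(31) − f^{(3)}(10)) = −1/720 · (57660.0 − 6000.00) = -71.7500.
Running total after k=2: 1.62496e+08.
Correction k=3: B_{6}/6! · (f^{(5)}(31) − f^{(5)}(10)) = 1/30240 · (120.000 − 120.000) = 0.00000.
Running total after k=3: 1.62496e+08.
Correction k=4: B_{8}/8! · (f^{(7)}(31) − f^{(7)}(10)) = −1/1209600 · (0.00000 − 0.00000) = 0.00000.

S_4 ≈ 1.62496e+08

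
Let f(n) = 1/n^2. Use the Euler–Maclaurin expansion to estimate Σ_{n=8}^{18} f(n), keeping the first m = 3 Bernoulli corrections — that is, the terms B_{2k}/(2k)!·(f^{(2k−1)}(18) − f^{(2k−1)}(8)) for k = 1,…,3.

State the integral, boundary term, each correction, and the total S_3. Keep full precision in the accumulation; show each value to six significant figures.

Integral: ∫_8^18 1/x^2 dx = 0.0694444.
Endpoint term: (f(8) + f(18))/2 = (0.0156250 + 0.00308642)/2 = 0.00935571.
Integral + boundary = 0.0788002.
k=1: B_{2}/(2)! × [f^{(1)}(18) − f^{(1)}(8)] = 1/12 × (-0.000342936 − (-0.00390625)) = 0.000296943.
Running total after k=1: 0.0790971.
k=2: B_{4}/(4)! × [f^{(3)}(18) − f^{(3)}(8)] = −1/720 × (-1.27013e-05 − (-0.000732422)) = -9.99612e-07.
Running total after k=2: 0.0790961.
k=3: B_{6}/(6)! × [f^{(5)}(18) − f^{(5)}(8)] = 1/30240 × (-1.17605e-06 − (-0.000343323)) = 1.13144e-08.

S_3 ≈ 0.0790961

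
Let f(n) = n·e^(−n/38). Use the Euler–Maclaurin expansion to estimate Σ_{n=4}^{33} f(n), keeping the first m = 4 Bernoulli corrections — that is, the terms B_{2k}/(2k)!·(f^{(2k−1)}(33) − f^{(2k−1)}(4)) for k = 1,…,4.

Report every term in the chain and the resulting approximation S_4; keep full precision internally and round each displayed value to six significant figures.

The integral term ∫_4^33 x·e^(−x/38) dx = 304.422.
Boundary: ½(f(4) + f(33)) = ½(3.60035 + 13.8472) = 8.72380.
Integral + boundary = 313.146.
k=1: B_{2}/(2)! × [f^{(1)}(33) − f^{(1)}(4)] = 1/12 × (0.0552123 − 0.805342) = -0.0625108.
Partial sum through k=1: 313.084.
k=2: B_{4}/(4)! × [f^{(3)}(33) − f^{(3)}(4)] = −1/720 × (0.000619418 − 0.00180437) = 1.64577e-06.
Partial sum through k=2: 313.084.
k=3: B_{6}/(6)! × [f^{(5)}(33) − f^{(5)}(4)] = 1/30240 × (8.31441e-07 − 2.11290e-06) = -4.23764e-11.
Partial sum through k=3: 313.084.
k=4: B_{8}/(8)! × [f^{(7)}(33) − f^{(7)}(4)] = −1/1209600 × (8.54516e-10 − 2.06111e-09) = 9.97514e-16.

S_4 ≈ 313.084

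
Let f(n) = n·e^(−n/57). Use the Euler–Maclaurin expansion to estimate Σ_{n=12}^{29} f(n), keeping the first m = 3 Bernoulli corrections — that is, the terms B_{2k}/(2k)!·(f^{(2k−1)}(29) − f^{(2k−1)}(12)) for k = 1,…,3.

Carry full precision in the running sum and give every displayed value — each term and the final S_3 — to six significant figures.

S_3 ≈ 252.654

The integral term ∫_12^29 x·e^(−x/57) dx = 239.104.
Boundary: ½(f(12) + f(29)) = ½(9.72189 + 17.4358) = 13.5788.
Running total after boundary: 252.683.
Correction k=1: B_{2}/2! · (f^{(1)}(29) − f^{(1)}(12)) = 1/12 · (0.295343 − 0.639598) = -0.0286880.
Partial sum through k=1: 252.654.
Correction k=2: B_{4}/4! · (f^{(3)}(29) − f^{(3)}(12)) = −1/720 · (0.000461006 − 0.000695572) = 3.25786e-07.
Partial sum through k=2: 252.654.
Correction k=3: B_{6}/6! · (f^{(5)}(29) − f^{(5)}(12)) = 1/30240 · (2.55805e-07 − 3.67585e-07) = -3.69644e-12.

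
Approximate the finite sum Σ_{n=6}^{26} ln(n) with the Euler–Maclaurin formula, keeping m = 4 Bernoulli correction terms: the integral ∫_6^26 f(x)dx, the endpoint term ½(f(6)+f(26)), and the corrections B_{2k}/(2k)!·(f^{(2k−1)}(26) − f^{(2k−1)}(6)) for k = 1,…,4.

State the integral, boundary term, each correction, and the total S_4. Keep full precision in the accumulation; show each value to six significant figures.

S_4 ≈ 56.4742

Integral: ∫_6^26 ln(x) dx = 53.9600.
½[f(6) + f(26)] = ½[1.79176 + 3.25810] = 2.52493.
Running total after boundary: 56.4849.
Correction k=1: B_{2}/2! · (f^{(1)}(26) − f^{(1)}(6)) = 1/12 · (0.0384615 − 0.166667) = -0.0106838.
Running total after k=1: 56.4742.
Correction k=2: B_{4}/4! · (f^{(3)}(26) − f^{(3)}(6)) = −1/720 · (0.000113792 − 0.00925926) = 1.27020e-05.
Running total after k=2: 56.4742.
Correction k=3: B_{6}/6! · (f^{(5)}(26) − f^{(5)}(6)) = 1/30240 · (2.01997e-06 − 0.00308642) = -1.01997e-07.
Running total after k=3: 56.4742.
Correction k=4: B_{8}/8! · (f^{(7)}(26) − f^{(7)}(6)) = −1/1209600 · (8.96436e-08 − 0.00257202) = 2.12626e-09.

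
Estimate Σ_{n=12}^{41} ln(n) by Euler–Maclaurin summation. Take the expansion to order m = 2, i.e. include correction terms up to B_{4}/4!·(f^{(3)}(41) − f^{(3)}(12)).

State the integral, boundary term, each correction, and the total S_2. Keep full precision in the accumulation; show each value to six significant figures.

S_2 ≈ 96.5319

The integral term ∫_12^41 ln(x) dx = 93.4376.
½[f(12) + f(41)] = ½[2.48491 + 3.71357] = 3.09924.
So far: 96.5368.
Correction k=1: B_{2}/2! · (f^{(1)}(41) − f^{(1)}(12)) = 1/12 · (0.0243902 − 0.0833333) = -0.00491192.
Running total after k=1: 96.5319.
Correction k=2: B_{4}/4! · (f^{(3)}(41) − f^{(3)}(12)) = −1/720 · (2.90187e-05 − 0.00115741) = 1.56721e-06.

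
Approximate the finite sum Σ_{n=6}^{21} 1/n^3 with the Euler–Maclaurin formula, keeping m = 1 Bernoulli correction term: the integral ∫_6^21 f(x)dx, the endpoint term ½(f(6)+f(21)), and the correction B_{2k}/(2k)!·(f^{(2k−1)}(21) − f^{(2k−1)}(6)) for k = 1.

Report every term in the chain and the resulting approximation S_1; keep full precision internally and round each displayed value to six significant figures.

∫_6^21 1/x^3 dx evaluates to 0.0127551.
Boundary: ½(f(6) + f(21)) = ½(0.00462963 + 0.000107980) = 0.00236880.
So far: 0.0151239.
Order-1 term: 1/12 · (-1.54257e-05 − (-0.00231481)) = 0.000191616.

S_1 ≈ 0.0153155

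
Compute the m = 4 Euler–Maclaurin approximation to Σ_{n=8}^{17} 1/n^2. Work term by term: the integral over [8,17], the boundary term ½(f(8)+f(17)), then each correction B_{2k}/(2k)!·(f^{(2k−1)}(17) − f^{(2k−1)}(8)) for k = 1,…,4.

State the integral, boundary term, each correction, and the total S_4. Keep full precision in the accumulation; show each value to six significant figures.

S_4 ≈ 0.0760097

∫_8^17 1/x^2 dx evaluates to 0.0661765.
Boundary: ½(f(8) + f(17)) = ½(0.0156250 + 0.00346021) = 0.00954260.
Running total after boundary: 0.0757191.
Order-1 term: 1/12 · (-0.000407083 − (-0.00390625)) = 0.000291597.
Partial sum through k=1: 0.0760107.
Order-2 term: −1/720 · (-1.69031e-05 − (-0.000732422)) = -9.93776e-07.
Partial sum through k=2: 0.0760097.
Order-3 term: 1/30240 · (-1.75465e-06 − (-0.000343323)) = 1.12952e-08.
Partial sum through k=3: 0.0760097.
Order-4 term: −1/1209600 · (-3.40001e-07 − (-0.000300407)) = -2.48072e-10.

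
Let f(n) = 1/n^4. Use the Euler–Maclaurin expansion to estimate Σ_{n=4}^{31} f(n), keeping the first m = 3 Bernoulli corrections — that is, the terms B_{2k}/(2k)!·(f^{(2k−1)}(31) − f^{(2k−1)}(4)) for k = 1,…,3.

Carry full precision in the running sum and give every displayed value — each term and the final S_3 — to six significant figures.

S_3 ≈ 0.00746700

∫_4^31 1/x^4 dx evaluates to 0.00519714.
Boundary: ½(f(4) + f(31)) = ½(0.00390625 + 1.08281e-06) = 0.00195367.
Integral + boundary = 0.00715081.
Order-1 term: 1/12 · (-1.39718e-07 − (-0.00390625)) = 0.000325509.
After k=1: 0.00747632.
Order-2 term: −1/720 · (-4.36164e-09 − (-0.00732422)) = -1.01725e-05.
After k=2: 0.00746615.
Order-3 term: 1/30240 · (-2.54164e-10 − (-0.0256348)) = 8.47710e-07.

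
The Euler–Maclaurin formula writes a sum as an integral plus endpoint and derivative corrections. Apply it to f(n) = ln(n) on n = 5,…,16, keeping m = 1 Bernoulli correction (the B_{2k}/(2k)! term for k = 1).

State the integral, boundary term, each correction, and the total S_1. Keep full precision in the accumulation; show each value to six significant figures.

Integral: ∫_5^16 ln(x) dx = 25.3142.
½[f(5) + f(16)] = ½[1.60944 + 2.77259] = 2.19101.
Integral + boundary = 27.5052.
Order-1 term: 1/12 · (0.0625000 − 0.200000) = -0.0114583.

S_1 ≈ 27.4938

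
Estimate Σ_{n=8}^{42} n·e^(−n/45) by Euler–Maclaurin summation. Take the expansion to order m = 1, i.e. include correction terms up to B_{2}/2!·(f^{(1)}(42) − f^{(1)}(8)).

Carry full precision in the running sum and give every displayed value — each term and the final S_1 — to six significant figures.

The integral term ∫_8^42 x·e^(−x/45) dx = 457.014.
Endpoint term: (f(8) + f(42))/2 = (6.69703 + 16.5161)/2 = 11.6066.
Running total after boundary: 468.620.
Order-1 term: 1/12 · (0.0262160 − 0.688306) = -0.0551741.

S_1 ≈ 468.565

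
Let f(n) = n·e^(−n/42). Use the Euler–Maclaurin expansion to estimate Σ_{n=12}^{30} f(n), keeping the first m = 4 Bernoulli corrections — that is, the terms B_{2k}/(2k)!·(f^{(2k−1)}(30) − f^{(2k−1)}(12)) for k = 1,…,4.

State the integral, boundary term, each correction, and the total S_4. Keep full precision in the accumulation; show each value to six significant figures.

S_4 ≈ 235.795

∫_12^30 x·e^(−x/42) dx evaluates to 223.977.
½[f(12) + f(30)] = ½[9.01773 + 14.6862] = 11.8520.
Integral + boundary = 235.829.
Correction k=1: B_{2}/2! · (f^{(1)}(30) − f^{(1)}(12)) = 1/12 · (0.139869 − 0.536769) = -0.0330750.
After k=1: 235.795.
Correction k=2: B_{4}/4! · (f^{(3)}(30) − f^{(3)}(12)) = −1/720 · (0.000634327 − 0.00115631) = 7.24971e-07.
After k=2: 235.795.
Correction k=3: B_{6}/6! · (f^{(5)}(30) − f^{(5)}(12)) = 1/30240 · (6.74242e-07 − 1.13850e-06) = -1.53526e-11.
After k=3: 235.795.
Correction k=4: B_{8}/8! · (f^{(7)}(30) − f^{(7)}(12)) = −1/1209600 · (5.60594e-10 − 9.19221e-10) = 2.96484e-16.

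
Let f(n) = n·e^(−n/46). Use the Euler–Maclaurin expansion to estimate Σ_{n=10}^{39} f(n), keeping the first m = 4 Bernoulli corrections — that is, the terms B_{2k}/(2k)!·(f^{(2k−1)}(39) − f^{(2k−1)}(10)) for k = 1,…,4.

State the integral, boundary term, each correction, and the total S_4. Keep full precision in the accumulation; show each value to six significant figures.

The integral term ∫_10^39 x·e^(−x/46) dx = 397.859.
½[f(10) + f(39)] = ½[8.04615 + 16.7055] = 12.3758.
So far: 410.235.
Correction k=1: B_{2}/2! · (f^{(1)}(39) − f^{(1)}(10)) = 1/12 · (0.0651830 − 0.629699) = -0.0470430.
Partial sum through k=1: 410.188.
Correction k=2: B_{4}/4! · (f^{(3)}(39) − f^{(3)}(10)) = −1/720 · (0.000435668 − 0.00105809) = 8.64482e-07.
Partial sum through k=2: 410.188.
Correction k=3: B_{6}/6! · (f^{(5)}(39) − f^{(5)}(10)) = 1/30240 · (3.97226e-07 − 8.59452e-07) = -1.52852e-11.
Partial sum through k=3: 410.188.
Correction k=4: B_{8}/8! · (f^{(7)}(39) − f^{(7)}(10)) = −1/1209600 · (2.78148e-10 − 5.76020e-10) = 2.46257e-16.

S_4 ≈ 410.188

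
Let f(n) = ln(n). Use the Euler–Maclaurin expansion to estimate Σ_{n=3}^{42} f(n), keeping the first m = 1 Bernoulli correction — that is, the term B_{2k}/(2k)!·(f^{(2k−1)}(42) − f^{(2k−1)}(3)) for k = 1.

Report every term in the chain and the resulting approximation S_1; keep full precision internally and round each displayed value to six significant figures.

S_1 ≈ 117.079

The integral term ∫_3^42 ln(x) dx = 114.686.
Boundary: ½(f(3) + f(42)) = ½(1.09861 + 3.73767) = 2.41814.
So far: 117.104.
k=1: B_{2}/(2)! × [f^{(1)}(42) − f^{(1)}(3)] = 1/12 × (0.0238095 − 0.333333) = -0.0257937.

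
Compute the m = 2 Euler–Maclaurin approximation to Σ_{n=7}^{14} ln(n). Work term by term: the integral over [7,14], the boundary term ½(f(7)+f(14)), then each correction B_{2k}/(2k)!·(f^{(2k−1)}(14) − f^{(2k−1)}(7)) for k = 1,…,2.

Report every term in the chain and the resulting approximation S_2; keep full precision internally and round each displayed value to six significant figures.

∫_7^14 ln(x) dx evaluates to 16.3254.
Endpoint term: (f(7) + f(14))/2 = (1.94591 + 2.63906)/2 = 2.29248.
Running total after boundary: 18.6179.
k=1: B_{2}/(2)! × [f^{(1)}(14) − f^{(1)}(7)] = 1/12 × (0.0714286 − 0.142857) = -0.00595238.
Running total after k=1: 18.6120.
k=2: B_{4}/(4)! × [f^{(3)}(14) − f^{(3)}(7)] = −1/720 × (0.000728863 − 0.00583090) = 7.08617e-06.

S_2 ≈ 18.6120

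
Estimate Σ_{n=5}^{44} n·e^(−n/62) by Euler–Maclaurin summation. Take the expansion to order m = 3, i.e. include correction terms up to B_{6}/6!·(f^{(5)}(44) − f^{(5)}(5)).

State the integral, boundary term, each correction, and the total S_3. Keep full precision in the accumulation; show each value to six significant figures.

S_3 ≈ 613.091

∫_5^44 x·e^(−x/62) dx evaluates to 600.024.
½[f(5) + f(44)] = ½[4.61260 + 21.6393] = 13.1260.
Running total after boundary: 613.150.
Order-1 term: 1/12 · (0.142781 − 0.848124) = -0.0587786.
After k=1: 613.091.
Order-2 term: −1/720 · (0.000293025 − 0.000700616) = 5.66098e-07.
After k=2: 613.091.
Order-3 term: 1/30240 · (1.42795e-07 − 3.07127e-07) = -5.43424e-12.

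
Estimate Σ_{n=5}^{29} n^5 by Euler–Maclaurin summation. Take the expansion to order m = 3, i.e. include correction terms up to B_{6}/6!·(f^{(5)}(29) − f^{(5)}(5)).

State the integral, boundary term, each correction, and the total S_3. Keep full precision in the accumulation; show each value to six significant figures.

S_3 ≈ 1.09686e+08

Integral: ∫_5^29 x^5 dx = 9.91346e+07.
Boundary: ½(f(5) + f(29)) = ½(3125.00 + 2.05111e+07) = 1.02571e+07.
Integral + boundary = 1.09392e+08.
k=1: B_{2}/(2)! × [f^{(1)}(29) − f^{(1)}(5)] = 1/12 × (3.53640e+06 − 3125.00) = 294440.
After k=1: 1.09686e+08.
k=2: B_{4}/(4)! × [f^{(3)}(29) − f^{(3)}(5)] = −1/720 × (50460.0 − 1500.00) = -68.0000.
After k=2: 1.09686e+08.
k=3: B_{6}/(6)! × [f^{(5)}(29) − f^{(5)}(5)] = 1/30240 × (120.000 − 120.000) = 0.00000.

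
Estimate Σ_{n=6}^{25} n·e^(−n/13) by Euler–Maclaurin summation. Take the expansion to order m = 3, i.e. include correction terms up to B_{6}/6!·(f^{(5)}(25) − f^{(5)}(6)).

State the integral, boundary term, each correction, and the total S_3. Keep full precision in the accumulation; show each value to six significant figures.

S_3 ≈ 87.1644

The integral term ∫_6^25 x·e^(−x/13) dx = 83.4860.
½[f(6) + f(25)] = ½[3.78188 + 3.65391] = 3.71790.
So far: 87.2039.
Correction k=1: B_{2}/2! · (f^{(1)}(25) − f^{(1)}(6)) = 1/12 · (-0.134914 − 0.339399) = -0.0395261.
Running total after k=1: 87.1644.
Correction k=2: B_{4}/4! · (f^{(3)}(25) − f^{(3)}(6)) = −1/720 · (0.000931357 − 0.00946761) = 1.18559e-05.
Running total after k=2: 87.1644.
Correction k=3: B_{6}/6! · (f^{(5)}(25) − f^{(5)}(6)) = 1/30240 · (1.57457e-05 − 0.000100159) = -2.79146e-09.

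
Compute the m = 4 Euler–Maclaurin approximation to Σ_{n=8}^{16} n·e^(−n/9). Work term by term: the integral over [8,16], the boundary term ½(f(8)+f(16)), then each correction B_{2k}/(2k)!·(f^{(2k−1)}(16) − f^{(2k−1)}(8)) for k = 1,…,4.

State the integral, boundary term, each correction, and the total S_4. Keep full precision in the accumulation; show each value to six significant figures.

S_4 ≈ 27.8540

Integral: ∫_8^16 x·e^(−x/9) dx = 24.8722.
Boundary: ½(f(8) + f(16)) = ½(3.28890 + 2.70421) = 2.99656.
So far: 27.8687.
k=1: B_{2}/(2)! × [f^{(1)}(16) − f^{(1)}(8)] = 1/12 × (-0.131455 − 0.0456791) = -0.0147612.
After k=1: 27.8540.
k=2: B_{4}/(4)! × [f^{(3)}(16) − f^{(3)}(8)] = −1/720 × (0.00255027 − 0.0107149) = 1.13397e-05.
After k=2: 27.8540.
k=3: B_{6}/(6)! × [f^{(5)}(16) − f^{(5)}(8)] = 1/30240 × (8.30054e-05 − 0.000257602) = -5.77370e-09.
After k=3: 27.8540.
k=4: B_{8}/(8)! × [f^{(7)}(16) − f^{(7)}(8)] = −1/1209600 × (1.66081e-06 − 4.72744e-06) = 2.53524e-12.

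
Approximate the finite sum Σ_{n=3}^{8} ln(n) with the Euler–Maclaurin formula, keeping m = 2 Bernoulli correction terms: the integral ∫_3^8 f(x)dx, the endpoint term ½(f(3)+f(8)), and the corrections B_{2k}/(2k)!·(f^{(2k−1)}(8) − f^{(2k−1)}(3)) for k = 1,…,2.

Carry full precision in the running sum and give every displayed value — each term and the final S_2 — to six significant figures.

Integral: ∫_3^8 ln(x) dx = 8.33970.
Boundary: ½(f(3) + f(8)) = ½(1.09861 + 2.07944) = 1.58903.
Running total after boundary: 9.92872.
Order-1 term: 1/12 · (0.125000 − 0.333333) = -0.0173611.
Running total after k=1: 9.91136.
Order-2 term: −1/720 · (0.00390625 − 0.0740741) = 9.74553e-05.

S_2 ≈ 9.91146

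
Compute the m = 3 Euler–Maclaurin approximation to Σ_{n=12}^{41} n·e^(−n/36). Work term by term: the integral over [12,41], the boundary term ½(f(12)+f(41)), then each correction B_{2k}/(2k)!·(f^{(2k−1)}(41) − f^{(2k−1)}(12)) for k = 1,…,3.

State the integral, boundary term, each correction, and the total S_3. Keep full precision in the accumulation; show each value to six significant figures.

S_3 ≈ 361.461

Integral: ∫_12^41 x·e^(−x/36) dx = 350.642.
Endpoint term: (f(12) + f(41))/2 = (8.59838 + 13.1272)/2 = 10.8628.
Running total after boundary: 361.505.
Correction k=1: B_{2}/2! · (f^{(1)}(41) − f^{(1)}(12)) = 1/12 · (-0.0444687 − 0.477688) = -0.0435130.
Running total after k=1: 361.461.
Correction k=2: B_{4}/4! · (f^{(3)}(41) − f^{(3)}(12)) = −1/720 · (0.000459784 − 0.00147434) = 1.40911e-06.
Running total after k=2: 361.461.
Correction k=3: B_{6}/6! · (f^{(5)}(41) − f^{(5)}(12)) = 1/30240 · (7.36019e-07 − 1.99082e-06) = -4.14947e-11.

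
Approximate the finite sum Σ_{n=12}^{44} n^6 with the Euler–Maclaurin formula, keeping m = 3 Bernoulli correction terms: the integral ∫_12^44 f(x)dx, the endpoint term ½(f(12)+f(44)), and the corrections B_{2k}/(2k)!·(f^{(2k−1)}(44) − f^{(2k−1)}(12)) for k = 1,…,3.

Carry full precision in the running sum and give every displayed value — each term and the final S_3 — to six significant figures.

S_3 ≈ 4.93180e+10

The integral term ∫_12^44 x^6 dx = 4.56060e+10.
Endpoint term: (f(12) + f(44))/2 = (2.98598e+06 + 7.25631e+09)/2 = 3.62965e+09.
Running total after boundary: 4.92356e+10.
Correction k=1: B_{2}/2! · (f^{(1)}(44) − f^{(1)}(12)) = 1/12 · (9.89497e+08 − 1.49299e+06) = 8.23337e+07.
After k=1: 4.93180e+10.
Correction k=2: B_{4}/4! · (f^{(3)}(44) − f^{(3)}(12)) = −1/720 · (1.02221e+07 − 207360) = -13909.3.
After k=2: 4.93180e+10.
Correction k=3: B_{6}/6! · (f^{(5)}(44) − f^{(5)}(12)) = 1/30240 · (31680.0 − 8640.00) = 0.761905.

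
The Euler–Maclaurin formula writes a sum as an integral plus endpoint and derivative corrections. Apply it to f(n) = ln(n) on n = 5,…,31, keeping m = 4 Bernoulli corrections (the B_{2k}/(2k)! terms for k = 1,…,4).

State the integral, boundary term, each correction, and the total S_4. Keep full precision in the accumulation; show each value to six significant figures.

∫_5^31 ln(x) dx evaluates to 72.4064.
Boundary: ½(f(5) + f(31)) = ½(1.60944 + 3.43399) = 2.52171.
Running total after boundary: 74.9281.
Correction k=1: B_{2}/2! · (f^{(1)}(31) − f^{(1)}(5)) = 1/12 · (0.0322581 − 0.200000) = -0.0139785.
Partial sum through k=1: 74.9141.
Correction k=2: B_{4}/4! · (f^{(3)}(31) − f^{(3)}(5)) = −1/720 · (6.71344e-05 − 0.0160000) = 2.21290e-05.
Partial sum through k=2: 74.9142.
Correction k=3: B_{6}/6! · (f^{(5)}(31) − f^{(5)}(5)) = 1/30240 · (8.38306e-07 − 0.00768000) = -2.53941e-07.
Partial sum through k=3: 74.9142.
Correction k=4: B_{8}/8! · (f^{(7)}(31) − f^{(7)}(5)) = −1/1209600 · (2.61698e-08 − 0.00921600) = 7.61903e-09.

S_4 ≈ 74.9142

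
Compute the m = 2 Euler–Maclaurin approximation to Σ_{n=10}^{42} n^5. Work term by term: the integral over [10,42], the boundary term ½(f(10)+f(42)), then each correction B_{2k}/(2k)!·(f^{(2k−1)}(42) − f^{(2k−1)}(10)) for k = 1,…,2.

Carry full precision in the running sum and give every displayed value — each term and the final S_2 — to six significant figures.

S_2 ≈ 9.81360e+08

The integral term ∫_10^42 x^5 dx = 9.14672e+08.
½[f(10) + f(42)] = ½[100000 + 1.30691e+08] = 6.53956e+07.
So far: 9.80068e+08.
Order-1 term: 1/12 · (1.55585e+07 − 50000.0) = 1.29237e+06.
Running total after k=1: 9.81360e+08.
Order-2 term: −1/720 · (105840 − 6000.00) = -138.667.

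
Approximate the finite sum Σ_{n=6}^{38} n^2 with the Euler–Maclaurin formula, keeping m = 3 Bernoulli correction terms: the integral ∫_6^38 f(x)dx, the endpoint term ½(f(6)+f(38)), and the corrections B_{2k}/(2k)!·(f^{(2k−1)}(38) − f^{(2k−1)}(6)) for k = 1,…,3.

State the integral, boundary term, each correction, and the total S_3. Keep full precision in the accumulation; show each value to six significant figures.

S_3 ≈ 18964.0

The integral term ∫_6^38 x^2 dx = 18218.7.
Endpoint term: (f(6) + f(38))/2 = (36.0000 + 1444.00)/2 = 740.000.
Integral + boundary = 18958.7.
k=1: B_{2}/(2)! × [f^{(1)}(38) − f^{(1)}(6)] = 1/12 × (76.0000 − 12.0000) = 5.33333.
Partial sum through k=1: 18964.0.
k=2: B_{4}/(4)! × [f^{(3)}(38) − f^{(3)}(6)] = −1/720 × (0.00000 − 0.00000) = 0.00000.
Partial sum through k=2: 18964.0.
k=3: B_{6}/(6)! × [f^{(5)}(38) − f^{(5)}(6)] = 1/30240 × (0.00000 − 0.00000) = 0.00000.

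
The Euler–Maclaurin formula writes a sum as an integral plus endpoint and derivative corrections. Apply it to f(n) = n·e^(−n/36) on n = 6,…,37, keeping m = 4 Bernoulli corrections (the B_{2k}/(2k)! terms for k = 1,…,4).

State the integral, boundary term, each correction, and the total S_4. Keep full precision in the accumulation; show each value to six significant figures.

The integral term ∫_6^37 x·e^(−x/36) dx = 339.579.
Endpoint term: (f(6) + f(37))/2 = (5.07889 + 13.2386)/2 = 9.15877.
Integral + boundary = 348.738.
k=1: B_{2}/(2)! × [f^{(1)}(37) − f^{(1)}(6)] = 1/12 × (-0.00993892 − 0.705401) = -0.0596117.
After k=1: 348.678.
k=2: B_{4}/(4)! × [f^{(3)}(37) − f^{(3)}(6)] = −1/720 × (0.000544493 − 0.00185059) = 1.81402e-06.
After k=2: 348.678.
k=3: B_{6}/(6)! × [f^{(5)}(37) − f^{(5)}(6)] = 1/30240 × (8.46185e-07 − 2.43587e-06) = -5.25690e-11.
After k=3: 348.678.
k=4: B_{8}/(8)! × [f^{(7)}(37) − f^{(7)}(6)] = −1/1209600 × (9.81664e-10 − 2.65727e-09) = 1.38525e-15.

S_4 ≈ 348.678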